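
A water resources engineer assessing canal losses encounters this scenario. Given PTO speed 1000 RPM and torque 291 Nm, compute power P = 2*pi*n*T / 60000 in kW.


P = 2*pi*n*T / 60000
  = 2*pi * 1000 * 291 / 60000
  = 1828406.92 / 60000
  = 30.47 kW


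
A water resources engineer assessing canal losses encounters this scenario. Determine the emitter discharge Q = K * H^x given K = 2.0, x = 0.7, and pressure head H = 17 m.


Q = K * H^x
  = 2.0 * 17^0.7
  = 2.0 * 7.2663
  = 14.53 L/h


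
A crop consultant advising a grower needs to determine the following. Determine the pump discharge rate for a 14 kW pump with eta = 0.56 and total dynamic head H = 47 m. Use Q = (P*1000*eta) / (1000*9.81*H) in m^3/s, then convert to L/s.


Q = (P * 1000 * eta) / (rho * g * H)
  = (14 * 1000 * 0.56) / (1000 * 9.81 * 47)
  = 7840 / 461070
  = 0.01700 m^3/s = 17.00 L/s


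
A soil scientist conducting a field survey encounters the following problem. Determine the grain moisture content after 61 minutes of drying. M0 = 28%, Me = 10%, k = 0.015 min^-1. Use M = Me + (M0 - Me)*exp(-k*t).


M = Me + (M0 - Me) * e^(-k*t)
  = 10 + (28 - 10) * e^(-0.015*61)
  = 10 + 18 * e^(-0.915)
  = 10 + 18 * 0.40052
  = 10 + 7.2093
  = 17.21%


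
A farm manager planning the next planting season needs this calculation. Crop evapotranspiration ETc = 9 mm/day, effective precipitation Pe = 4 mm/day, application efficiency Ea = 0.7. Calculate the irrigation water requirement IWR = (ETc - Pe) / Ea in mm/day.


IWR = (ETc - Pe) / Ea
    = (9 - 4) / 0.7
    = 5 / 0.7
    = 7.14 mm/day


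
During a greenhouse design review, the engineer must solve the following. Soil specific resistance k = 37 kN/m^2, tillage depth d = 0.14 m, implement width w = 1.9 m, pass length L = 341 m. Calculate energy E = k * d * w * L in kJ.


E = k * d * w * L
  = 37 * 0.14 * 1.9 * 341
  = 3356.12 kJ


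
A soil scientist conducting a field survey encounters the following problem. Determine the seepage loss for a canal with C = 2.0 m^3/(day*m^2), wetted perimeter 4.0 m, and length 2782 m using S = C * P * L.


S = C * P * L
  = 2.0 * 4.0 * 2782
  = 22256 m^3/day


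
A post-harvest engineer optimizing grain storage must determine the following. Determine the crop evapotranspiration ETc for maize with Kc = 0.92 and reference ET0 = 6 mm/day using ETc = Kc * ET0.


ETc = Kc * ET0
    = 0.92 * 6
    = 5.52 mm/day


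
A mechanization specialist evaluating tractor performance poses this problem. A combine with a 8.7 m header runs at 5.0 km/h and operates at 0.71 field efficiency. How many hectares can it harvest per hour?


C = w * v * eta_f / 10
  = 8.7 * 5.0 * 0.71 / 10
  = 30.89 / 10
  = 3.09 ha/h


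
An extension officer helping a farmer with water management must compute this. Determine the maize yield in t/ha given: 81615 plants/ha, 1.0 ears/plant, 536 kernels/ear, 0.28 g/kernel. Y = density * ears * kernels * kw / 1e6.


Y = density * ears * kernels * kw
  = 81615 * 1.0 * 536 * 0.28 g/ha
  = 12248779.20 g/ha
  = 12248.78 kg/ha = 12.25 t/ha


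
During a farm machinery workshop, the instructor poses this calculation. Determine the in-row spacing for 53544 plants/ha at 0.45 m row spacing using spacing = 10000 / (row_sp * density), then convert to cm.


spacing = 10000 / (row_sp * density)
        = 10000 / (0.45 * 53544)
        = 10000 / 24094.80
        = 0.41503 m = 41.50 cm


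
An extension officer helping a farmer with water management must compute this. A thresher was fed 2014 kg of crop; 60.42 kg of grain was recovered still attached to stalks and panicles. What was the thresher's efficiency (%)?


eta = (total - unthreshed) / total * 100
    = (2014 - 60.42) / 2014 * 100
    = 1953.58 / 2014 * 100
    = 97%


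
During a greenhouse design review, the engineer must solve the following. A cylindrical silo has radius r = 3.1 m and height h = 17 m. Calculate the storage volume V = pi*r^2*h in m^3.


V = pi * r^2 * h
  = pi * 3.1^2 * 17
  = pi * 9.61 * 17
  = 513.24 m^3


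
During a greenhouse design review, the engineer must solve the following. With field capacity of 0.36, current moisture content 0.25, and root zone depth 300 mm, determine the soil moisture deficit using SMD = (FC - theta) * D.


SMD = (FC - theta) * D
    = (0.36 - 0.25) * 300
    = 0.110 * 300
    = 33 mm


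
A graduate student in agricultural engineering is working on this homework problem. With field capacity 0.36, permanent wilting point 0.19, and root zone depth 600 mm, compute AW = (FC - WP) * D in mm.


AW = (FC - WP) * D
   = (0.36 - 0.19) * 600
   = 0.17 * 600
   = 102 mm


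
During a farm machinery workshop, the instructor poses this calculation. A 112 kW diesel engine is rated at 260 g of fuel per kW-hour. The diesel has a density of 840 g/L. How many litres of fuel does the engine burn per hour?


FC = P * BSFC / rho_fuel
   = 112 * 260 / 840
   = 29120 / 840
   = 34.67 L/h


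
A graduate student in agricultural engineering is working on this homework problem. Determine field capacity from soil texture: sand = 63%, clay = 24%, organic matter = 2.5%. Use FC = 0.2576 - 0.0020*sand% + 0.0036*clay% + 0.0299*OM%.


FC = 0.2576 - 0.0020*63 + 0.0036*24 + 0.0299*2.5
   = 0.2576 - 0.1260 + 0.0864 + 0.0748
   = 0.2928


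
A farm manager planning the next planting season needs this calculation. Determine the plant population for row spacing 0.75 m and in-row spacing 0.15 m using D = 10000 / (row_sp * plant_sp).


D = 10000 / (row_sp * plant_sp)
  = 10000 / (0.75 * 0.15)
  = 10000 / 0.1125
  = 88888.89 plants/ha


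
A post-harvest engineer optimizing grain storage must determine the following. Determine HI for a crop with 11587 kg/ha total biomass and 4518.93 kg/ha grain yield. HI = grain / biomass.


HI = grain_yield / biomass
   = 4518.93 / 11587
   = 0.39


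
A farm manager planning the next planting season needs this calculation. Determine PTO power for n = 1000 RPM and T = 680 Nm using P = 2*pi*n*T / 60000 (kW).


P = 2*pi*n*T / 60000
  = 2*pi * 1000 * 680 / 60000
  = 4272566.01 / 60000
  = 71.21 kW


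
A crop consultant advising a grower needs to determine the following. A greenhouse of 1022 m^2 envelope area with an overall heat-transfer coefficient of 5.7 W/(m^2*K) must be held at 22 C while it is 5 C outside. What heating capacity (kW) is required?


dT = 22 - (5) = 17 K
Q = U * A * dT
  = 5.7 * 1022 * 17
  = 99031.80 W = 99.03 kW


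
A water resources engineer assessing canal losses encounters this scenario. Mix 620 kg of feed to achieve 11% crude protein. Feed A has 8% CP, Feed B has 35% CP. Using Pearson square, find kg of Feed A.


parts_A = CP_b - target = 35 - 11 = 24
parts_B = target - CP_a = 11 - 8 = 3
total_parts = 24 + 3 = 27
Feed A = 620 * 24 / 27 = 551.11 kg
Feed B = 620 * 3 / 27 = 68.89 kg

551.11 kg


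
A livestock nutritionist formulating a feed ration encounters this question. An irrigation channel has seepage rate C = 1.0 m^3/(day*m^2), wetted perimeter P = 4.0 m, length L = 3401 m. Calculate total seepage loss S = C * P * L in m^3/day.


S = C * P * L
  = 1.0 * 4.0 * 3401
  = 13604 m^3/day


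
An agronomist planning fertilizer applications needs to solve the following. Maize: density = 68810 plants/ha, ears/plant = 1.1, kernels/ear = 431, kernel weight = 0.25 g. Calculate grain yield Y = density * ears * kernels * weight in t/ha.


Y = density * ears * kernels * kw
  = 68810 * 1.1 * 431 * 0.25 g/ha
  = 8155705.25 g/ha
  = 8155.71 kg/ha = 8.16 t/ha


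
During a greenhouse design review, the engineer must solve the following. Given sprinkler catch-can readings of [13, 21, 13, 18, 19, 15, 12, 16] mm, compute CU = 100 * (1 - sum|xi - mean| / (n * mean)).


xbar = 127 / 8 = 15.875
sum|xi - xbar| = 21
CU = 100 * (1 - 21 / (8 * 15.875))
   = 100 * (1 - 0.1654)
   = 83.46%


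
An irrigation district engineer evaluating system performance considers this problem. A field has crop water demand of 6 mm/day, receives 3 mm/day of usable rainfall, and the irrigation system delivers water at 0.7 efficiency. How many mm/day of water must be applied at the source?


IWR = (ETc - Pe) / Ea
    = (6 - 3) / 0.7
    = 3 / 0.7
    = 4.29 mm/day


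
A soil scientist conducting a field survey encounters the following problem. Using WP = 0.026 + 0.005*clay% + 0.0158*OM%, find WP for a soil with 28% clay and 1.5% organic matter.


WP = 0.026 + 0.005*28 + 0.0158*1.5
   = 0.026 + 0.1400 + 0.0237
   = 0.1897


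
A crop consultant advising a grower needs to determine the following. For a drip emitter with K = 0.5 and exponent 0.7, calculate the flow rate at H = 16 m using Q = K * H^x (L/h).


Q = K * H^x
  = 0.5 * 16^0.7
  = 0.5 * 6.9644
  = 3.48 L/h


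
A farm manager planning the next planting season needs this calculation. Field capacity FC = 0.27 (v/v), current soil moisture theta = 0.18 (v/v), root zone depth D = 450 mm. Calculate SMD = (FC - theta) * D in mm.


SMD = (FC - theta) * D
    = (0.27 - 0.18) * 450
    = 0.090 * 450
    = 40.50 mm


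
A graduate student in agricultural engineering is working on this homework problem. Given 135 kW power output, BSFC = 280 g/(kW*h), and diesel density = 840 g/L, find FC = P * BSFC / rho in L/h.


FC = P * BSFC / rho_fuel
   = 135 * 280 / 840
   = 37800 / 840
   = 45 L/h


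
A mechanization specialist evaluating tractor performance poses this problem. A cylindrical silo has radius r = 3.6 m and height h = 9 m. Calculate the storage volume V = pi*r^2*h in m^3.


V = pi * r^2 * h
  = pi * 3.6^2 * 9
  = pi * 12.96 * 9
  = 366.44 m^3


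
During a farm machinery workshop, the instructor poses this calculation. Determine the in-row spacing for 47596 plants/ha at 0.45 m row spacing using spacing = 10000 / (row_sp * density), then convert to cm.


spacing = 10000 / (row_sp * density)
        = 10000 / (0.45 * 47596)
        = 10000 / 21418.20
        = 0.46689 m = 46.69 cm


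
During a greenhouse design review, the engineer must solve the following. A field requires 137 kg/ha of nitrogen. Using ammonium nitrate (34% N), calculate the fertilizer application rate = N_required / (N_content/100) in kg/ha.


Rate = N_required / (N_content / 100)
     = 137 / (34 / 100)
     = 137 / 0.34
     = 402.94 kg/ha


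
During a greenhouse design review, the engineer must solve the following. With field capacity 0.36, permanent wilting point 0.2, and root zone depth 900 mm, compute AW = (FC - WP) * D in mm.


AW = (FC - WP) * D
   = (0.36 - 0.2) * 900
   = 0.16 * 900
   = 144 mm


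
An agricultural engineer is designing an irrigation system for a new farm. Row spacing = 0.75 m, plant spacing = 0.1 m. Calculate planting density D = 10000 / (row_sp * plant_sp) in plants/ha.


D = 10000 / (row_sp * plant_sp)
  = 10000 / (0.75 * 0.1)
  = 10000 / 0.0750
  = 133333.33 plants/ha


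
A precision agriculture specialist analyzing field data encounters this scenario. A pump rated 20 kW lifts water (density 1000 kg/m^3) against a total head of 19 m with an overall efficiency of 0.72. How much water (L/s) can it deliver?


Q = (P * 1000 * eta) / (rho * g * H)
  = (20 * 1000 * 0.72) / (1000 * 9.81 * 19)
  = 14400 / 186390
  = 0.07726 m^3/s = 77.26 L/s


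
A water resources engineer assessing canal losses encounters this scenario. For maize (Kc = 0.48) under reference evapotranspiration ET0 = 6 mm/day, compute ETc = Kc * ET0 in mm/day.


ETc = Kc * ET0
    = 0.48 * 6
    = 2.88 mm/day


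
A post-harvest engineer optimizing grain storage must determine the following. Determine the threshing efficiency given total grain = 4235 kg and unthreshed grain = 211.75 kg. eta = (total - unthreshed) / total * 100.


eta = (total - unthreshed) / total * 100
    = (4235 - 211.75) / 4235 * 100
    = 4023.25 / 4235 * 100
    = 95%


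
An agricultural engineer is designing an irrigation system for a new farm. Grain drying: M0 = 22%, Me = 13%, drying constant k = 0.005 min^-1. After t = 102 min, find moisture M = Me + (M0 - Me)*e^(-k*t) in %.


M = Me + (M0 - Me) * e^(-k*t)
  = 13 + (22 - 13) * e^(-0.005*102)
  = 13 + 9 * e^(-0.510)
  = 13 + 9 * 0.60050
  = 13 + 5.4045
  = 18.40%


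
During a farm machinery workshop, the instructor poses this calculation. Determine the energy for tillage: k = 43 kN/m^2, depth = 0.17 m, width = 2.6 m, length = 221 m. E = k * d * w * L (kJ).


E = k * d * w * L
  = 43 * 0.17 * 2.6 * 221
  = 4200.33 kJ


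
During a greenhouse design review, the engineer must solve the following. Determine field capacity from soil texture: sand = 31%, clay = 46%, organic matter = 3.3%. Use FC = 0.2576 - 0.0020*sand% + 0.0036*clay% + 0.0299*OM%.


FC = 0.2576 - 0.0020*31 + 0.0036*46 + 0.0299*3.3
   = 0.2576 - 0.0620 + 0.1656 + 0.0987
   = 0.4599


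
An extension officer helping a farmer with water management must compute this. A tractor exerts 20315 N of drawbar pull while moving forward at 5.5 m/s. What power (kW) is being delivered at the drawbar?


P = F * v / 1000
  = 20315 * 5.5 / 1000
  = 111732.50 / 1000
  = 111.73 kW


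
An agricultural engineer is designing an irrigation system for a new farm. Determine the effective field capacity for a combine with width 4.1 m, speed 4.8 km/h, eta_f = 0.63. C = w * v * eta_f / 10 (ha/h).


C = w * v * eta_f / 10
  = 4.1 * 4.8 * 0.63 / 10
  = 12.40 / 10
  = 1.24 ha/h


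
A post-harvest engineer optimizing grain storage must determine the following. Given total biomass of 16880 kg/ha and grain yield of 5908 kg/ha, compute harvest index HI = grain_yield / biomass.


HI = grain_yield / biomass
   = 5908 / 16880
   = 0.35


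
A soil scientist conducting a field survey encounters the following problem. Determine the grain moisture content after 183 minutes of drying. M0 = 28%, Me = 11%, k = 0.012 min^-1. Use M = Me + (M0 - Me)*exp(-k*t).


M = Me + (M0 - Me) * e^(-k*t)
  = 11 + (28 - 11) * e^(-0.012*183)
  = 11 + 17 * e^(-2.196)
  = 11 + 17 * 0.11125
  = 11 + 1.8912
  = 12.89%


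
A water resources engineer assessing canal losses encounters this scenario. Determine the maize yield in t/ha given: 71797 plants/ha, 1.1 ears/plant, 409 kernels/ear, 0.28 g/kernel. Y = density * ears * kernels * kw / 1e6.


Y = density * ears * kernels * kw
  = 71797 * 1.1 * 409 * 0.28 g/ha
  = 9044411.68 g/ha
  = 9044.41 kg/ha = 9.04 t/ha


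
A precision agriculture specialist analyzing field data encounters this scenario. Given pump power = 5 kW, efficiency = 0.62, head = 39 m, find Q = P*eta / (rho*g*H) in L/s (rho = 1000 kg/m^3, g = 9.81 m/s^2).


Q = (P * 1000 * eta) / (rho * g * H)
  = (5 * 1000 * 0.62) / (1000 * 9.81 * 39)
  = 3100 / 382590
  = 0.00810 m^3/s = 8.10 L/s


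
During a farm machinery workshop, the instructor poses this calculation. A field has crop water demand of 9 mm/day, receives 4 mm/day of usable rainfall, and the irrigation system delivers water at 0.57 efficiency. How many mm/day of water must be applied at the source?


IWR = (ETc - Pe) / Ea
    = (9 - 4) / 0.57
    = 5 / 0.57
    = 8.77 mm/day


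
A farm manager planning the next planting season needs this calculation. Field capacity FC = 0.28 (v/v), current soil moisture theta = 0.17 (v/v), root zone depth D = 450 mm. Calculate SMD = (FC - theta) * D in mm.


SMD = (FC - theta) * D
    = (0.28 - 0.17) * 450
    = 0.110 * 450
    = 49.50 mm


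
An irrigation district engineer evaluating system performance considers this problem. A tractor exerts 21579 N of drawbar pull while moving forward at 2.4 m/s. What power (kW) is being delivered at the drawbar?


P = F * v / 1000
  = 21579 * 2.4 / 1000
  = 51789.60 / 1000
  = 51.79 kW


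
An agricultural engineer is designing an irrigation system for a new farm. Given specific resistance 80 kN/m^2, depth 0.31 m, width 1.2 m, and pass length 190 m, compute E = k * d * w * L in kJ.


E = k * d * w * L
  = 80 * 0.31 * 1.2 * 190
  = 5654.40 kJ


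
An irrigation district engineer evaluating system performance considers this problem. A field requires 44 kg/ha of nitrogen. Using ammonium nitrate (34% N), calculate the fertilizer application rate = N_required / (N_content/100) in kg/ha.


Rate = N_required / (N_content / 100)
     = 44 / (34 / 100)
     = 44 / 0.34
     = 129.41 kg/ha


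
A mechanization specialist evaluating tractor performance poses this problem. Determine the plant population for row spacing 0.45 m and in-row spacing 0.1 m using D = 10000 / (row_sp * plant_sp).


D = 10000 / (row_sp * plant_sp)
  = 10000 / (0.45 * 0.1)
  = 10000 / 0.0450
  = 222222.22 plants/ha


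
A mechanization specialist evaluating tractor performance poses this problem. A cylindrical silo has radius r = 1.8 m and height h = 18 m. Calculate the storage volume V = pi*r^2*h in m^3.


V = pi * r^2 * h
  = pi * 1.8^2 * 18
  = pi * 3.24 * 18
  = 183.22 m^3


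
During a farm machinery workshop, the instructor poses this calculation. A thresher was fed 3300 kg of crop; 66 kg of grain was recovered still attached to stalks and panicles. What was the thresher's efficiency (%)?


eta = (total - unthreshed) / total * 100
    = (3300 - 66) / 3300 * 100
    = 3234 / 3300 * 100
    = 98%


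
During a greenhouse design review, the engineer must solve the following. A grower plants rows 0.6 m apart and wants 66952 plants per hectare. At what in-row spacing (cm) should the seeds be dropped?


spacing = 10000 / (row_sp * density)
        = 10000 / (0.6 * 66952)
        = 10000 / 40171.20
        = 0.24893 m = 24.89 cm


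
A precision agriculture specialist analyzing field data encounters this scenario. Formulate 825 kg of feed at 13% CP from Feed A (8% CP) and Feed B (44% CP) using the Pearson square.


parts_A = CP_b - target = 44 - 13 = 31
parts_B = target - CP_a = 13 - 8 = 5
total_parts = 31 + 5 = 36
Feed A = 825 * 31 / 36 = 710.42 kg
Feed B = 825 * 5 / 36 = 114.58 kg

710.42 kg


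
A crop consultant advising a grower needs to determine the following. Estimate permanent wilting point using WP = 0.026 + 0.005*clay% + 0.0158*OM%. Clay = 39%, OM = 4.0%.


WP = 0.026 + 0.005*39 + 0.0158*4.0
   = 0.026 + 0.1950 + 0.0632
   = 0.2842


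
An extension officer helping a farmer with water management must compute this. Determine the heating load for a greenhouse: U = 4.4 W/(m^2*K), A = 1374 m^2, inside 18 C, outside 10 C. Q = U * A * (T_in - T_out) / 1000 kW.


dT = 18 - (10) = 8 K
Q = U * A * dT
  = 4.4 * 1374 * 8
  = 48364.80 W = 48.36 kW


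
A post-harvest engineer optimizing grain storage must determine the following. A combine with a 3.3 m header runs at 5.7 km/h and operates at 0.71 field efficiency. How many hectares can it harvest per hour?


C = w * v * eta_f / 10
  = 3.3 * 5.7 * 0.71 / 10
  = 13.36 / 10
  = 1.34 ha/h


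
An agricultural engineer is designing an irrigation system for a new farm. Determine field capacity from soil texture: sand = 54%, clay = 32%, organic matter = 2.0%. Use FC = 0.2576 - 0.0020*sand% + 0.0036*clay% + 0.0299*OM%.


FC = 0.2576 - 0.0020*54 + 0.0036*32 + 0.0299*2.0
   = 0.2576 - 0.1080 + 0.1152 + 0.0598
   = 0.3246


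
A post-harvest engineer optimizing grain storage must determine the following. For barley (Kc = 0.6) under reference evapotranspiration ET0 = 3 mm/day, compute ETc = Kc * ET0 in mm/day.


ETc = Kc * ET0
    = 0.6 * 3
    = 1.80 mm/day


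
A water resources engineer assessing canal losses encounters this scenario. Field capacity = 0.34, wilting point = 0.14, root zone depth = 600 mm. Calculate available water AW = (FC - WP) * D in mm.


AW = (FC - WP) * D
   = (0.34 - 0.14) * 600
   = 0.20 * 600
   = 120 mm


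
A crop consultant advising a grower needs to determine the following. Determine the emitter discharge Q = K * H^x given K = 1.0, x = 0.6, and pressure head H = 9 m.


Q = K * H^x
  = 1.0 * 9^0.6
  = 1.0 * 3.7372
  = 3.74 L/h


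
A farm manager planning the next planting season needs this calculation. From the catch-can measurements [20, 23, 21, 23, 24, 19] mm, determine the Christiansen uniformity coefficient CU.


xbar = 130 / 6 = 21.667
sum|xi - xbar| = 10
CU = 100 * (1 - 10 / (6 * 21.667))
   = 100 * (1 - 0.0769)
   = 92.31%


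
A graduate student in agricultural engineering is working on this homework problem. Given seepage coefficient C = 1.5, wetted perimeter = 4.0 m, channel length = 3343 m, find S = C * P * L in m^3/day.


S = C * P * L
  = 1.5 * 4.0 * 3343
  = 20058 m^3/day


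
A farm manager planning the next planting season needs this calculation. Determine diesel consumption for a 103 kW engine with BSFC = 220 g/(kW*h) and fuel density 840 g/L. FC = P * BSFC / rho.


FC = P * BSFC / rho_fuel
   = 103 * 220 / 840
   = 22660 / 840
   = 26.98 L/h


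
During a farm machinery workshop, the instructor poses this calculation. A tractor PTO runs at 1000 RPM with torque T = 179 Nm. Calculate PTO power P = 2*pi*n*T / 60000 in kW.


P = 2*pi*n*T / 60000
  = 2*pi * 1000 * 179 / 60000
  = 1124690.17 / 60000
  = 18.74 kW


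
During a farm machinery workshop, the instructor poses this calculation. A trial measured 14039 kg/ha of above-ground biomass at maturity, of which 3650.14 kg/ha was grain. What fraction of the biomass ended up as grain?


HI = grain_yield / biomass
   = 3650.14 / 14039
   = 0.26


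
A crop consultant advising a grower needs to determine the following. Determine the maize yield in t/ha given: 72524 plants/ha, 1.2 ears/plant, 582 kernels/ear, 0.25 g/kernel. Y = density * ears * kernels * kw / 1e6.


Y = density * ears * kernels * kw
  = 72524 * 1.2 * 582 * 0.25 g/ha
  = 12662690.40 g/ha
  = 12662.69 kg/ha = 12.66 t/ha


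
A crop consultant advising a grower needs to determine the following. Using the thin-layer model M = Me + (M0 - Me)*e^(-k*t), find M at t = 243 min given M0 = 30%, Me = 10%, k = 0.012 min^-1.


M = Me + (M0 - Me) * e^(-k*t)
  = 10 + (30 - 10) * e^(-0.012*243)
  = 10 + 20 * e^(-2.916)
  = 10 + 20 * 0.05415
  = 10 + 1.0830
  = 11.08%


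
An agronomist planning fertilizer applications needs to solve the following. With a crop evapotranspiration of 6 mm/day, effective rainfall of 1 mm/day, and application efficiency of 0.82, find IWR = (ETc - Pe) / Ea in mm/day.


IWR = (ETc - Pe) / Ea
    = (6 - 1) / 0.82
    = 5 / 0.82
    = 6.10 mm/day


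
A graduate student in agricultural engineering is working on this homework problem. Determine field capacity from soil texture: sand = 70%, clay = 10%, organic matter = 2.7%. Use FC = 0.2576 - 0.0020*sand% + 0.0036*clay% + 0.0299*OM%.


FC = 0.2576 - 0.0020*70 + 0.0036*10 + 0.0299*2.7
   = 0.2576 - 0.1400 + 0.0360 + 0.0807
   = 0.2343


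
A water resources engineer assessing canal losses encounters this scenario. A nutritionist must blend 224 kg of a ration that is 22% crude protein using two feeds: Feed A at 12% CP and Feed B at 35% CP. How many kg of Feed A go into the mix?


parts_A = CP_b - target = 35 - 22 = 13
parts_B = target - CP_a = 22 - 12 = 10
total_parts = 13 + 10 = 23
Feed A = 224 * 13 / 23 = 126.61 kg
Feed B = 224 * 10 / 23 = 97.39 kg

126.61 kg


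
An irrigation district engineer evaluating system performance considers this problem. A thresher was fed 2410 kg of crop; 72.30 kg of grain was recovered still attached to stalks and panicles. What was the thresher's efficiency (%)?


eta = (total - unthreshed) / total * 100
    = (2410 - 72.30) / 2410 * 100
    = 2337.70 / 2410 * 100
    = 97%


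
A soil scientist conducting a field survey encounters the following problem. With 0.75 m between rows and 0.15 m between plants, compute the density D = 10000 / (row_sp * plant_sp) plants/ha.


D = 10000 / (row_sp * plant_sp)
  = 10000 / (0.75 * 0.15)
  = 10000 / 0.1125
  = 88888.89 plants/ha


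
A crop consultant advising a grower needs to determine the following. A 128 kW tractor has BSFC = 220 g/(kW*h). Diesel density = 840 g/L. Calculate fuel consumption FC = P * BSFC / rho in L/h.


FC = P * BSFC / rho_fuel
   = 128 * 220 / 840
   = 28160 / 840
   = 33.52 L/h


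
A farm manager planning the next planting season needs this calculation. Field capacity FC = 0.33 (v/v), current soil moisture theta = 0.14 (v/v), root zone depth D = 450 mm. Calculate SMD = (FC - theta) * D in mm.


SMD = (FC - theta) * D
    = (0.33 - 0.14) * 450
    = 0.190 * 450
    = 85.50 mm


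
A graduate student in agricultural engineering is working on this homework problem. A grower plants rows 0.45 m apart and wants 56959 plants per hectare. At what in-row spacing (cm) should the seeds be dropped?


spacing = 10000 / (row_sp * density)
        = 10000 / (0.45 * 56959)
        = 10000 / 25631.55
        = 0.39014 m = 39.01 cm


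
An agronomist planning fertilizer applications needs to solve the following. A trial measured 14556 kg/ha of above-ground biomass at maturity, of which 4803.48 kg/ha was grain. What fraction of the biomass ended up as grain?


HI = grain_yield / biomass
   = 4803.48 / 14556
   = 0.33


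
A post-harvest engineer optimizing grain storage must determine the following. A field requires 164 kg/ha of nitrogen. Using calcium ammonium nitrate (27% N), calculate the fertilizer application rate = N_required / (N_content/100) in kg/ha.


Rate = N_required / (N_content / 100)
     = 164 / (27 / 100)
     = 164 / 0.27
     = 607.41 kg/ha


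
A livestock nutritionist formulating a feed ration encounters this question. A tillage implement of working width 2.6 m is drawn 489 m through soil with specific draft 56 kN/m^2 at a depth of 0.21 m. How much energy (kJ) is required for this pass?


E = k * d * w * L
  = 56 * 0.21 * 2.6 * 489
  = 14951.66 kJ


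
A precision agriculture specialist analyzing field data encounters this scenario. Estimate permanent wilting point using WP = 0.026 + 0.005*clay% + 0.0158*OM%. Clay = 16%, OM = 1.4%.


WP = 0.026 + 0.005*16 + 0.0158*1.4
   = 0.026 + 0.0800 + 0.0221
   = 0.1281


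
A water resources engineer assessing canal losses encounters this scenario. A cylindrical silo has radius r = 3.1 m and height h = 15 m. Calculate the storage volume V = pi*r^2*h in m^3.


V = pi * r^2 * h
  = pi * 3.1^2 * 15
  = pi * 9.61 * 15
  = 452.86 m^3


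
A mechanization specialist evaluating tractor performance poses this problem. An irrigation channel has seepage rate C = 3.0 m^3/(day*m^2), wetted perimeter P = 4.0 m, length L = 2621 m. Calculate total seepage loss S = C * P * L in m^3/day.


S = C * P * L
  = 3.0 * 4.0 * 2621
  = 31452 m^3/day


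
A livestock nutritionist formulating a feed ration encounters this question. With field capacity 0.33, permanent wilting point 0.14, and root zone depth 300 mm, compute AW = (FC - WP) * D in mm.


AW = (FC - WP) * D
   = (0.33 - 0.14) * 300
   = 0.19 * 300
   = 57 mm


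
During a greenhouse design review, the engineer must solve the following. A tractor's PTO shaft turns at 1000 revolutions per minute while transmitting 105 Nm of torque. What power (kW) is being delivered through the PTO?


P = 2*pi*n*T / 60000
  = 2*pi * 1000 * 105 / 60000
  = 659734.46 / 60000
  = 11.00 kW


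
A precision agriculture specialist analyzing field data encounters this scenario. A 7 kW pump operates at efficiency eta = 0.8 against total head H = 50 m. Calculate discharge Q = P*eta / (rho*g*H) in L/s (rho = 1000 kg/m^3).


Q = (P * 1000 * eta) / (rho * g * H)
  = (7 * 1000 * 0.8) / (1000 * 9.81 * 50)
  = 5600 / 490500
  = 0.01142 m^3/s = 11.42 L/s


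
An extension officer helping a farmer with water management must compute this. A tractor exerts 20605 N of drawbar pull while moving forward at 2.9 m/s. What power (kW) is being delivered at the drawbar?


P = F * v / 1000
  = 20605 * 2.9 / 1000
  = 59754.50 / 1000
  = 59.75 kW


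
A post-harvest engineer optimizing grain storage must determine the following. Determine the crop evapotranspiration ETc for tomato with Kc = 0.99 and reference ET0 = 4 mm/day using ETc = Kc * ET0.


ETc = Kc * ET0
    = 0.99 * 4
    = 3.96 mm/day


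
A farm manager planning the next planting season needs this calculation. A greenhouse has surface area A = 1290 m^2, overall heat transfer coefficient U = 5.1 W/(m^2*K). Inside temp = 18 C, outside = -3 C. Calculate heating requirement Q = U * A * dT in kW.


dT = 18 - (-3) = 21 K
Q = U * A * dT
  = 5.1 * 1290 * 21
  = 138159 W = 138.16 kW


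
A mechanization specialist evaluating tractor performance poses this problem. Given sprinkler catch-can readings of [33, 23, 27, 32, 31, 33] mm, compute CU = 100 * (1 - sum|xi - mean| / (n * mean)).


xbar = 179 / 6 = 29.833
sum|xi - xbar| = 19.333
CU = 100 * (1 - 19.333 / (6 * 29.833))
   = 100 * (1 - 0.1080)
   = 89.20%


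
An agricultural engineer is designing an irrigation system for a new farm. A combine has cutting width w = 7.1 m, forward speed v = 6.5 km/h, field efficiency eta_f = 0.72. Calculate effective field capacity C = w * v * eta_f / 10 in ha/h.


C = w * v * eta_f / 10
  = 7.1 * 6.5 * 0.72 / 10
  = 33.23 / 10
  = 3.32 ha/h


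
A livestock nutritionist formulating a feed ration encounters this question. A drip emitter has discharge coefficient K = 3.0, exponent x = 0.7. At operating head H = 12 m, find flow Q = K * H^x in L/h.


Q = K * H^x
  = 3.0 * 12^0.7
  = 3.0 * 5.6941
  = 17.08 L/h


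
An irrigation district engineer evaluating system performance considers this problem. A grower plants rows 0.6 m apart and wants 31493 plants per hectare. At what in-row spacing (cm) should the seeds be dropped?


spacing = 10000 / (row_sp * density)
        = 10000 / (0.6 * 31493)
        = 10000 / 18895.80
        = 0.52922 m = 52.92 cm


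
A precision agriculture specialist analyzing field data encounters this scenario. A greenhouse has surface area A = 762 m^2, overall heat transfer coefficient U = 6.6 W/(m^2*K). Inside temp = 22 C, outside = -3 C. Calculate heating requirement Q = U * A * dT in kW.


dT = 22 - (-3) = 25 K
Q = U * A * dT
  = 6.6 * 762 * 25
  = 125730 W = 125.73 kW


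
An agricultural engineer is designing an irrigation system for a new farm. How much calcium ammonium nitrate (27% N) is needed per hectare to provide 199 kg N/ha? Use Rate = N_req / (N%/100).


Rate = N_required / (N_content / 100)
     = 199 / (27 / 100)
     = 199 / 0.27
     = 737.04 kg/ha


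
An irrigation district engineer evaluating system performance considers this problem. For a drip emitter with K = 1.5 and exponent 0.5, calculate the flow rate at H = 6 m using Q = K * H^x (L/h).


Q = K * H^x
  = 1.5 * 6^0.5
  = 1.5 * 2.4495
  = 3.67 L/h


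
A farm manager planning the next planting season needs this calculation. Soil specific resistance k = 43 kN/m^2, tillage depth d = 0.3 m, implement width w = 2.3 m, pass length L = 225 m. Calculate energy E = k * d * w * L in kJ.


E = k * d * w * L
  = 43 * 0.3 * 2.3 * 225
  = 6675.75 kJ


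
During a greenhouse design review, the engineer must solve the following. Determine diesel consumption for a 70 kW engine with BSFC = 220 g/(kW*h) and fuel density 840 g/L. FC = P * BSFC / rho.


FC = P * BSFC / rho_fuel
   = 70 * 220 / 840
   = 15400 / 840
   = 18.33 L/h


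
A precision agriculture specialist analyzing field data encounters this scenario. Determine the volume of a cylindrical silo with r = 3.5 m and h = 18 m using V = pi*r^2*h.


V = pi * r^2 * h
  = pi * 3.5^2 * 18
  = pi * 12.25 * 18
  = 692.72 m^3


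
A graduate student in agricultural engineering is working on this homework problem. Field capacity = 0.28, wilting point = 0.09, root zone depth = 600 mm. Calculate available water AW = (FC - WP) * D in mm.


AW = (FC - WP) * D
   = (0.28 - 0.09) * 600
   = 0.19 * 600
   = 114 mm


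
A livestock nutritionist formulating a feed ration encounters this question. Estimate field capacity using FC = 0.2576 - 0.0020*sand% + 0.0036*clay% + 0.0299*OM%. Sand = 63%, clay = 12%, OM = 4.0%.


FC = 0.2576 - 0.0020*63 + 0.0036*12 + 0.0299*4.0
   = 0.2576 - 0.1260 + 0.0432 + 0.1196
   = 0.2944


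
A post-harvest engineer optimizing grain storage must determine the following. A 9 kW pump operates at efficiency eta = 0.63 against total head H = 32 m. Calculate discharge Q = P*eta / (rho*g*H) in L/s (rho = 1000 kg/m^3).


Q = (P * 1000 * eta) / (rho * g * H)
  = (9 * 1000 * 0.63) / (1000 * 9.81 * 32)
  = 5670 / 313920
  = 0.01806 m^3/s = 18.06 L/s


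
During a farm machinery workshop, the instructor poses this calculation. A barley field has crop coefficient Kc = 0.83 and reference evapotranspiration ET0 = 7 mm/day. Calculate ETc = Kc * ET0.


ETc = Kc * ET0
    = 0.83 * 7
    = 5.81 mm/day


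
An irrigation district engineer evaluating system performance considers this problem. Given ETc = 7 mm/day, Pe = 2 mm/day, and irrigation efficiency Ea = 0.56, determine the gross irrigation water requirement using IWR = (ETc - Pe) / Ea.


IWR = (ETc - Pe) / Ea
    = (7 - 2) / 0.56
    = 5 / 0.56
    = 8.93 mm/day


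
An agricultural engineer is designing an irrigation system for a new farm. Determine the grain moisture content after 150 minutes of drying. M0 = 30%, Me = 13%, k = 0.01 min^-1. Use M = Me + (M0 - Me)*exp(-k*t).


M = Me + (M0 - Me) * e^(-k*t)
  = 13 + (30 - 13) * e^(-0.01*150)
  = 13 + 17 * e^(-1.500)
  = 13 + 17 * 0.22313
  = 13 + 3.7932
  = 16.79%


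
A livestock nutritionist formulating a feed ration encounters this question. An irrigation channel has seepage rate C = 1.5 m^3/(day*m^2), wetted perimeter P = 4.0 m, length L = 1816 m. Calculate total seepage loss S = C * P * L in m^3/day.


S = C * P * L
  = 1.5 * 4.0 * 1816
  = 10896 m^3/day


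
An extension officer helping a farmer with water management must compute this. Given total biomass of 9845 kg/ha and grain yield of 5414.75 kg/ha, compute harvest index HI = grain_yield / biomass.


HI = grain_yield / biomass
   = 5414.75 / 9845
   = 0.55


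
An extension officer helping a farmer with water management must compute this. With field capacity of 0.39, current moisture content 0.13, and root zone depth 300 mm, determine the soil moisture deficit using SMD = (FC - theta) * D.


SMD = (FC - theta) * D
    = (0.39 - 0.13) * 300
    = 0.260 * 300
    = 78 mm


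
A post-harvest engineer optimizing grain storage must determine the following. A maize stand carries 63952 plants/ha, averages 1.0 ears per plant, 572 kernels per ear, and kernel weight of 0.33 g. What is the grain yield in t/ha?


Y = density * ears * kernels * kw
  = 63952 * 1.0 * 572 * 0.33 g/ha
  = 12071579.52 g/ha
  = 12071.58 kg/ha = 12.07 t/ha


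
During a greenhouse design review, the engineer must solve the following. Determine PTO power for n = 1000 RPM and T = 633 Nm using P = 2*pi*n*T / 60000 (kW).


P = 2*pi*n*T / 60000
  = 2*pi * 1000 * 633 / 60000
  = 3977256.30 / 60000
  = 66.29 kW


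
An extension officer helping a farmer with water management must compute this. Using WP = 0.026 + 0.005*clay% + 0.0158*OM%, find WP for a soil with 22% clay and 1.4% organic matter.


WP = 0.026 + 0.005*22 + 0.0158*1.4
   = 0.026 + 0.1100 + 0.0221
   = 0.1581


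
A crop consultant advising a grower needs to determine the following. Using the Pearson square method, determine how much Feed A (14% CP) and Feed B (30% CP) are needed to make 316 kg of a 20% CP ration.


parts_A = CP_b - target = 30 - 20 = 10
parts_B = target - CP_a = 20 - 14 = 6
total_parts = 10 + 6 = 16
Feed A = 316 * 10 / 16 = 197.50 kg
Feed B = 316 * 6 / 16 = 118.50 kg

197.50 kg


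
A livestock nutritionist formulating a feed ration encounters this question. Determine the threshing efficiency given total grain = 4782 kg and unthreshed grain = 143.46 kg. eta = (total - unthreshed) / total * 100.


eta = (total - unthreshed) / total * 100
    = (4782 - 143.46) / 4782 * 100
    = 4638.54 / 4782 * 100
    = 97%


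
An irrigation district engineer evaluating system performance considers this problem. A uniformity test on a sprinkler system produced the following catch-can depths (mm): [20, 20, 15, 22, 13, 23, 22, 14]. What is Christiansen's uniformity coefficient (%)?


xbar = 149 / 8 = 18.625
sum|xi - xbar| = 27.750
CU = 100 * (1 - 27.750 / (8 * 18.625))
   = 100 * (1 - 0.1862)
   = 81.38%


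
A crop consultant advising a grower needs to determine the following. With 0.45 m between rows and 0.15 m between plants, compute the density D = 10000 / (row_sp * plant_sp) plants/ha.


D = 10000 / (row_sp * plant_sp)
  = 10000 / (0.45 * 0.15)
  = 10000 / 0.0675
  = 148148.15 plants/ha


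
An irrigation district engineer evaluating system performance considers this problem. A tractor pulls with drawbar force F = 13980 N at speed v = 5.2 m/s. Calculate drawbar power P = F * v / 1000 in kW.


P = F * v / 1000
  = 13980 * 5.2 / 1000
  = 72696 / 1000
  = 72.70 kW


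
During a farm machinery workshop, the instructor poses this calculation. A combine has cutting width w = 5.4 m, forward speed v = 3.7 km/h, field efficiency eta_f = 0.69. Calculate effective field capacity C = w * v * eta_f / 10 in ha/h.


C = w * v * eta_f / 10
  = 5.4 * 3.7 * 0.69 / 10
  = 13.79 / 10
  = 1.38 ha/h


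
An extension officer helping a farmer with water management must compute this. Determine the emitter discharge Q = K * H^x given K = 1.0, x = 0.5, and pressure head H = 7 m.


Q = K * H^x
  = 1.0 * 7^0.5
  = 1.0 * 2.6458
  = 2.65 L/h


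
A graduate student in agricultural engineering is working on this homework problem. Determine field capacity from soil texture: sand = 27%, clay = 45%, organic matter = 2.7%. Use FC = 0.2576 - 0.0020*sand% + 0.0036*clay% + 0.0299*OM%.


FC = 0.2576 - 0.0020*27 + 0.0036*45 + 0.0299*2.7
   = 0.2576 - 0.0540 + 0.1620 + 0.0807
   = 0.4463


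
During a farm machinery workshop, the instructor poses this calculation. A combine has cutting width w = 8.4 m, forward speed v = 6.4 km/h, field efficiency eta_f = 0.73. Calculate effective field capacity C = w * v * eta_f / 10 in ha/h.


C = w * v * eta_f / 10
  = 8.4 * 6.4 * 0.73 / 10
  = 39.24 / 10
  = 3.92 ha/h


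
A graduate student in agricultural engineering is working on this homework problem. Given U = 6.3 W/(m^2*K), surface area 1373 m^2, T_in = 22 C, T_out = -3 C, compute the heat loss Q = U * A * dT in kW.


dT = 22 - (-3) = 25 K
Q = U * A * dT
  = 6.3 * 1373 * 25
  = 216247.50 W = 216.25 kW


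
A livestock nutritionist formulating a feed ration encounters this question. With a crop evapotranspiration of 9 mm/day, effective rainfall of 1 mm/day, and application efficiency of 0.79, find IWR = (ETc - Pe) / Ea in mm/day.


IWR = (ETc - Pe) / Ea
    = (9 - 1) / 0.79
    = 8 / 0.79
    = 10.13 mm/day


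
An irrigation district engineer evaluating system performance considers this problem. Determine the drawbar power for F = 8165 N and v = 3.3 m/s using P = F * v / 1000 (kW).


P = F * v / 1000
  = 8165 * 3.3 / 1000
  = 26944.50 / 1000
  = 26.94 kW


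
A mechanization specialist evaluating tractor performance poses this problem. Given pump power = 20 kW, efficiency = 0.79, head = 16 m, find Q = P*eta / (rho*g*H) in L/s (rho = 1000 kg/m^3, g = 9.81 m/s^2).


Q = (P * 1000 * eta) / (rho * g * H)
  = (20 * 1000 * 0.79) / (1000 * 9.81 * 16)
  = 15800 / 156960
  = 0.10066 m^3/s = 100.66 L/s


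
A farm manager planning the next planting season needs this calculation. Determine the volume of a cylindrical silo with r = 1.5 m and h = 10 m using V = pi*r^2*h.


V = pi * r^2 * h
  = pi * 1.5^2 * 10
  = pi * 2.25 * 10
  = 70.69 m^3


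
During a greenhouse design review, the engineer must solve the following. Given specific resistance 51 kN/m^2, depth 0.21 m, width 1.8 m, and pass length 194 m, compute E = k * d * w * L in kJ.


E = k * d * w * L
  = 51 * 0.21 * 1.8 * 194
  = 3739.93 kJ


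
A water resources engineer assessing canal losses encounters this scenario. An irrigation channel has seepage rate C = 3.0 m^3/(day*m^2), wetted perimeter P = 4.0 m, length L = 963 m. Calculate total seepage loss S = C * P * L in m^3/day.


S = C * P * L
  = 3.0 * 4.0 * 963
  = 11556 m^3/day
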